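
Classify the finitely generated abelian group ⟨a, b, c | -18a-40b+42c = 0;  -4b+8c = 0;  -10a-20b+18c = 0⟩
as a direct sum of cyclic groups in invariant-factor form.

Answer: M ≅ ℤ/2 ⊕ ℤ/4 ⊕ ℤ/8

Derivation:
rank_ℚ(R)=3; free=3−3=0
SNF(R) diag = [2, 4, 8] → torsion [2, 4, 8]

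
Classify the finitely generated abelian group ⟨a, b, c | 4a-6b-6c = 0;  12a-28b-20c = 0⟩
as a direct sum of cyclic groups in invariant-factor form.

rank_ℚ(R)=2; free=3−2=1
SNF(R) diag = [2, 4] → torsion [2, 4]

Answer: M ≅ ℤ^1 ⊕ ℤ/2 ⊕ ℤ/4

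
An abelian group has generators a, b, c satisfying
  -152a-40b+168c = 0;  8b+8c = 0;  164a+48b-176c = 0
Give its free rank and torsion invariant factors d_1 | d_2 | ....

rank_ℚ(R)=3; free=3−3=0
SNF(R) diag = [4, 8, 16] → torsion [4, 8, 16]

Answer: M ≅ ℤ/4 ⊕ ℤ/8 ⊕ ℤ/16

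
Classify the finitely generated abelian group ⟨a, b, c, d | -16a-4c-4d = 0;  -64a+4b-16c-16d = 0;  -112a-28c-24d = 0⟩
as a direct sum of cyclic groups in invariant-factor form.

rank_ℚ(R)=3; free=4−3=1
SNF(R) diag = [4, 4, 4] → torsion [4, 4, 4]

Answer: M ≅ ℤ^1 ⊕ ℤ/4 ⊕ ℤ/4 ⊕ ℤ/4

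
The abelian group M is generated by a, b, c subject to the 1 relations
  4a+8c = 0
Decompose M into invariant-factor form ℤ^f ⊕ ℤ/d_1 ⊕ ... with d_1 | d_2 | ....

Answer: M ≅ ℤ^2 ⊕ ℤ/4

Derivation:
rank_ℚ(R)=1; free=3−1=2
SNF(R) diag = [4] → torsion [4]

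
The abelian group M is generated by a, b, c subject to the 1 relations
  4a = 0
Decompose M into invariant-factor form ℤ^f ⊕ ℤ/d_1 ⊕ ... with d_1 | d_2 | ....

rank_ℚ(R)=1; free=3−1=2
SNF(R) diag = [4] → torsion [4]

Answer: M ≅ ℤ^2 ⊕ ℤ/4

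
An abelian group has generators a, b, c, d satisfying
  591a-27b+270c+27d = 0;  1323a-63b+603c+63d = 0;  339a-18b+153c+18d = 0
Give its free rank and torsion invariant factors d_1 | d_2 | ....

rank_ℚ(R)=3; free=4−3=1
SNF(R) diag = [3, 9, 27] → torsion [3, 9, 27]

Answer: M ≅ ℤ^1 ⊕ ℤ/3 ⊕ ℤ/9 ⊕ ℤ/27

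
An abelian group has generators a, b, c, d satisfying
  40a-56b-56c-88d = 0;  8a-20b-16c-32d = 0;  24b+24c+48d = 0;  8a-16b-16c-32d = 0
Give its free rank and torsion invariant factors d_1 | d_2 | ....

rank_ℚ(R)=4; free=4−4=0
SNF(R) diag = [4, 8, 24, 24] → torsion [4, 8, 24, 24]

Answer: M ≅ ℤ/4 ⊕ ℤ/8 ⊕ ℤ/24 ⊕ ℤ/24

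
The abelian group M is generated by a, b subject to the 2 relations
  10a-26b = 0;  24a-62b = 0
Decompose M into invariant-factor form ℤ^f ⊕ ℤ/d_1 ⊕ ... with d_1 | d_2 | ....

rank_ℚ(R)=2; free=2−2=0
SNF(R) diag = [2, 2] → torsion [2, 2]

Answer: M ≅ ℤ/2 ⊕ ℤ/2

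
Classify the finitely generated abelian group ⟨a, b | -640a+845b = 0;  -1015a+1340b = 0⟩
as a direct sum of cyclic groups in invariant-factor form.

rank_ℚ(R)=2; free=2−2=0
SNF(R) diag = [5, 15] → torsion [5, 15]

Answer: M ≅ ℤ/5 ⊕ ℤ/15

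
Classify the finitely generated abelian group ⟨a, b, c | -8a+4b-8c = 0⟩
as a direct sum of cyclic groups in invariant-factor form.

rank_ℚ(R)=1; free=3−1=2
SNF(R) diag = [4] → torsion [4]

Answer: M ≅ ℤ^2 ⊕ ℤ/4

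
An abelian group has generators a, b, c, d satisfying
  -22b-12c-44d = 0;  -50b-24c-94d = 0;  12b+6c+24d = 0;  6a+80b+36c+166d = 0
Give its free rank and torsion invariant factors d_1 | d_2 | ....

Answer: M ≅ ℤ/2 ⊕ ℤ/6 ⊕ ℤ/6 ⊕ ℤ/6

Derivation:
rank_ℚ(R)=4; free=4−4=0
SNF(R) diag = [2, 6, 6, 6] → torsion [2, 6, 6, 6]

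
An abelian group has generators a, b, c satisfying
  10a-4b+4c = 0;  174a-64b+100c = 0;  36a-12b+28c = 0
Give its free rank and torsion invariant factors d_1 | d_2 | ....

Answer: M ≅ ℤ/2 ⊕ ℤ/4 ⊕ ℤ/4

Derivation:
rank_ℚ(R)=3; free=3−3=0
SNF(R) diag = [2, 4, 4] → torsion [2, 4, 4]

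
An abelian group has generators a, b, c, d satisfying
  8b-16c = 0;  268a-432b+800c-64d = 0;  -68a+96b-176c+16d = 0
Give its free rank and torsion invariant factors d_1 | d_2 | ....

rank_ℚ(R)=3; free=4−3=1
SNF(R) diag = [4, 8, 16] → torsion [4, 8, 16]

Answer: M ≅ ℤ^1 ⊕ ℤ/4 ⊕ ℤ/8 ⊕ ℤ/16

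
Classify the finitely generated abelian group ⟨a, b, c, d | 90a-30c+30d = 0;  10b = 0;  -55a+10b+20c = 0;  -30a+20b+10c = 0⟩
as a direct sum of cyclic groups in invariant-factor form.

Answer: M ≅ ℤ/5 ⊕ ℤ/10 ⊕ ℤ/10 ⊕ ℤ/30

Derivation:
rank_ℚ(R)=4; free=4−4=0
SNF(R) diag = [5, 10, 10, 30] → torsion [5, 10, 10, 30]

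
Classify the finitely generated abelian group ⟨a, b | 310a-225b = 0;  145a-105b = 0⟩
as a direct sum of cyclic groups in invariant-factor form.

rank_ℚ(R)=2; free=2−2=0
SNF(R) diag = [5, 15] → torsion [5, 15]

Answer: M ≅ ℤ/5 ⊕ ℤ/15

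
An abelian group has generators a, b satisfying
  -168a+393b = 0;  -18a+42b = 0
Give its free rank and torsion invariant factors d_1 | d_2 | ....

Answer: M ≅ ℤ/3 ⊕ ℤ/6

Derivation:
rank_ℚ(R)=2; free=2−2=0
SNF(R) diag = [3, 6] → torsion [3, 6]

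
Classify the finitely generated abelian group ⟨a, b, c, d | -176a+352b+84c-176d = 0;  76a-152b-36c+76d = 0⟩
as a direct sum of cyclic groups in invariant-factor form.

Answer: M ≅ ℤ^2 ⊕ ℤ/4 ⊕ ℤ/12

Derivation:
rank_ℚ(R)=2; free=4−2=2
SNF(R) diag = [4, 12] → torsion [4, 12]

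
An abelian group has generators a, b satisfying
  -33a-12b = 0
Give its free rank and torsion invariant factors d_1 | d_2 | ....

rank_ℚ(R)=1; free=2−1=1
SNF(R) diag = [3] → torsion [3]

Answer: M ≅ ℤ^1 ⊕ ℤ/3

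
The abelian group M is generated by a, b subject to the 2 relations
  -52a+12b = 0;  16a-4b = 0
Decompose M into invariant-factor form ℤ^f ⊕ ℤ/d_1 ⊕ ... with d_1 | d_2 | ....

Answer: M ≅ ℤ/4 ⊕ ℤ/4

Derivation:
rank_ℚ(R)=2; free=2−2=0
SNF(R) diag = [4, 4] → torsion [4, 4]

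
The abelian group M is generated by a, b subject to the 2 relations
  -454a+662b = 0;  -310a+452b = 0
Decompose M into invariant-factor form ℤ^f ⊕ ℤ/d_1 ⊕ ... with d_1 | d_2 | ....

rank_ℚ(R)=2; free=2−2=0
SNF(R) diag = [2, 6] → torsion [2, 6]

Answer: M ≅ ℤ/2 ⊕ ℤ/6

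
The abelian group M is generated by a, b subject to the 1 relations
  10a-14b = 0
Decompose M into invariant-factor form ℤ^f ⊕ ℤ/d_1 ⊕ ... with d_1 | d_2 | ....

rank_ℚ(R)=1; free=2−1=1
SNF(R) diag = [2] → torsion [2]

Answer: M ≅ ℤ^1 ⊕ ℤ/2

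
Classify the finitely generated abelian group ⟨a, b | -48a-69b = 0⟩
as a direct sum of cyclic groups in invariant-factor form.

rank_ℚ(R)=1; free=2−1=1
SNF(R) diag = [3] → torsion [3]

Answer: M ≅ ℤ^1 ⊕ ℤ/3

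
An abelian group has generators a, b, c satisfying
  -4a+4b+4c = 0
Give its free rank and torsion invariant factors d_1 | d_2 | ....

rank_ℚ(R)=1; free=3−1=2
SNF(R) diag = [4] → torsion [4]

Answer: M ≅ ℤ^2 ⊕ ℤ/4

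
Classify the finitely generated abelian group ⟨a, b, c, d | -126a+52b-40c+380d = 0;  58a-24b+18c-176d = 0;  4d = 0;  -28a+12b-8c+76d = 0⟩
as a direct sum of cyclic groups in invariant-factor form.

Answer: M ≅ ℤ/2 ⊕ ℤ/2 ⊕ ℤ/4 ⊕ ℤ/4

Derivation:
rank_ℚ(R)=4; free=4−4=0
SNF(R) diag = [2, 2, 4, 4] → torsion [2, 2, 4, 4]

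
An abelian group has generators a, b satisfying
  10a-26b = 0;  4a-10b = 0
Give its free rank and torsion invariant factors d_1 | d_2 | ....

Answer: M ≅ ℤ/2 ⊕ ℤ/2

Derivation:
rank_ℚ(R)=2; free=2−2=0
SNF(R) diag = [2, 2] → torsion [2, 2]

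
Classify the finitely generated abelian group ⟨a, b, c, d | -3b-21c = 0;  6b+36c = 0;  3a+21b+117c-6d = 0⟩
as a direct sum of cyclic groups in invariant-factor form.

rank_ℚ(R)=3; free=4−3=1
SNF(R) diag = [3, 3, 6] → torsion [3, 3, 6]

Answer: M ≅ ℤ^1 ⊕ ℤ/3 ⊕ ℤ/3 ⊕ ℤ/6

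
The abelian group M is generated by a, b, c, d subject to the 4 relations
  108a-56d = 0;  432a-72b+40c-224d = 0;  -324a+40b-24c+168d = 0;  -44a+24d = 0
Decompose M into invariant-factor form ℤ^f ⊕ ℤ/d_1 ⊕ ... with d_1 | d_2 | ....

Answer: M ≅ ℤ/4 ⊕ ℤ/8 ⊕ ℤ/16 ⊕ ℤ/32

Derivation:
rank_ℚ(R)=4; free=4−4=0
SNF(R) diag = [4, 8, 16, 32] → torsion [4, 8, 16, 32]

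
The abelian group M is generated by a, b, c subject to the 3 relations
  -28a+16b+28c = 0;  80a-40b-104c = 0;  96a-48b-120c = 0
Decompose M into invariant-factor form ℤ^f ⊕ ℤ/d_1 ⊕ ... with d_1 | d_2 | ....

Answer: M ≅ ℤ/4 ⊕ ℤ/8 ⊕ ℤ/24

Derivation:
rank_ℚ(R)=3; free=3−3=0
SNF(R) diag = [4, 8, 24] → torsion [4, 8, 24]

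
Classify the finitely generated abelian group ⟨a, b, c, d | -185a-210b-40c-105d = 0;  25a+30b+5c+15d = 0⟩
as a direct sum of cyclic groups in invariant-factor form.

rank_ℚ(R)=2; free=4−2=2
SNF(R) diag = [5, 15] → torsion [5, 15]

Answer: M ≅ ℤ^2 ⊕ ℤ/5 ⊕ ℤ/15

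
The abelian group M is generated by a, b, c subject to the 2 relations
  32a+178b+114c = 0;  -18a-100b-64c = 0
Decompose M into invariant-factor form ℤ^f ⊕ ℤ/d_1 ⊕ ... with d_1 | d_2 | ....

Answer: M ≅ ℤ^1 ⊕ ℤ/2 ⊕ ℤ/2

Derivation:
rank_ℚ(R)=2; free=3−2=1
SNF(R) diag = [2, 2] → torsion [2, 2]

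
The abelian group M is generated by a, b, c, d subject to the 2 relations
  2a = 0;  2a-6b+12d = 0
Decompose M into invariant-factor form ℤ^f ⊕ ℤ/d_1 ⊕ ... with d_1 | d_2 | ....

Answer: M ≅ ℤ^2 ⊕ ℤ/2 ⊕ ℤ/6

Derivation:
rank_ℚ(R)=2; free=4−2=2
SNF(R) diag = [2, 6] → torsion [2, 6]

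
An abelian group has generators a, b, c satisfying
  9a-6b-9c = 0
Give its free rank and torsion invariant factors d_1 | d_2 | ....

rank_ℚ(R)=1; free=3−1=2
SNF(R) diag = [3] → torsion [3]

Answer: M ≅ ℤ^2 ⊕ ℤ/3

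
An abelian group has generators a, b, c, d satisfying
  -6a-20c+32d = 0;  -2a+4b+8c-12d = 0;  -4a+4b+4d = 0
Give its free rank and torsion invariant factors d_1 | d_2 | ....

rank_ℚ(R)=3; free=4−3=1
SNF(R) diag = [2, 4, 4] → torsion [2, 4, 4]

Answer: M ≅ ℤ^1 ⊕ ℤ/2 ⊕ ℤ/4 ⊕ ℤ/4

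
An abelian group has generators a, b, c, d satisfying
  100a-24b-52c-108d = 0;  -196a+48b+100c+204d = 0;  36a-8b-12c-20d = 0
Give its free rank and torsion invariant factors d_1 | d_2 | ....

rank_ℚ(R)=3; free=4−3=1
SNF(R) diag = [4, 8, 24] → torsion [4, 8, 24]

Answer: M ≅ ℤ^1 ⊕ ℤ/4 ⊕ ℤ/8 ⊕ ℤ/24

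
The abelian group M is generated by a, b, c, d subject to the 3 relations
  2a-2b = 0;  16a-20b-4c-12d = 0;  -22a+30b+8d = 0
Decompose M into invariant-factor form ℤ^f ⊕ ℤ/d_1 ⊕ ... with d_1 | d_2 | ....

Answer: M ≅ ℤ^1 ⊕ ℤ/2 ⊕ ℤ/4 ⊕ ℤ/8

Derivation:
rank_ℚ(R)=3; free=4−3=1
SNF(R) diag = [2, 4, 8] → torsion [2, 4, 8]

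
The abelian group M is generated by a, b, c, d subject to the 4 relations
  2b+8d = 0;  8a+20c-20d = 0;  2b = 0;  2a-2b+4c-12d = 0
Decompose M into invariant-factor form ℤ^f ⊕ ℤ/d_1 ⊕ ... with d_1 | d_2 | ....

Answer: M ≅ ℤ/2 ⊕ ℤ/2 ⊕ ℤ/4 ⊕ ℤ/8

Derivation:
rank_ℚ(R)=4; free=4−4=0
SNF(R) diag = [2, 2, 4, 8] → torsion [2, 2, 4, 8]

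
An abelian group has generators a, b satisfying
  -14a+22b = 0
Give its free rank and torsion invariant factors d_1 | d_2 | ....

Answer: M ≅ ℤ^1 ⊕ ℤ/2

Derivation:
rank_ℚ(R)=1; free=2−1=1
SNF(R) diag = [2] → torsion [2]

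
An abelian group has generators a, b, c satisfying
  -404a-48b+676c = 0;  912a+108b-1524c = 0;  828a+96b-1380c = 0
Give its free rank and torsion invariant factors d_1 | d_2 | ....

rank_ℚ(R)=3; free=3−3=0
SNF(R) diag = [4, 12, 24] → torsion [4, 12, 24]

Answer: M ≅ ℤ/4 ⊕ ℤ/12 ⊕ ℤ/24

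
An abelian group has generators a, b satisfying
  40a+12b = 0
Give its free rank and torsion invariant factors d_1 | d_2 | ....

Answer: M ≅ ℤ^1 ⊕ ℤ/4

Derivation:
rank_ℚ(R)=1; free=2−1=1
SNF(R) diag = [4] → torsion [4]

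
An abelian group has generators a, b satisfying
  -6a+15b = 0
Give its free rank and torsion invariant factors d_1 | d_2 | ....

Answer: M ≅ ℤ^1 ⊕ ℤ/3

Derivation:
rank_ℚ(R)=1; free=2−1=1
SNF(R) diag = [3] → torsion [3]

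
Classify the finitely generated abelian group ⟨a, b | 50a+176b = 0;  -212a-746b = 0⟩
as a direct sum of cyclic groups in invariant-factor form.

Answer: M ≅ ℤ/2 ⊕ ℤ/6

Derivation:
rank_ℚ(R)=2; free=2−2=0
SNF(R) diag = [2, 6] → torsion [2, 6]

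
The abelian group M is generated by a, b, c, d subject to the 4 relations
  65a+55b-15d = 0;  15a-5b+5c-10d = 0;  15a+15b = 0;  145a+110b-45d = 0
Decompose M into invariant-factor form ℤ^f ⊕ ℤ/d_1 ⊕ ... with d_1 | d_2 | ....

rank_ℚ(R)=4; free=4−4=0
SNF(R) diag = [5, 5, 15, 15] → torsion [5, 5, 15, 15]

Answer: M ≅ ℤ/5 ⊕ ℤ/5 ⊕ ℤ/15 ⊕ ℤ/15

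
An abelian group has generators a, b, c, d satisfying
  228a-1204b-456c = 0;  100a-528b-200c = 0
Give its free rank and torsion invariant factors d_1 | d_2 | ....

rank_ℚ(R)=2; free=4−2=2
SNF(R) diag = [4, 4] → torsion [4, 4]

Answer: M ≅ ℤ^2 ⊕ ℤ/4 ⊕ ℤ/4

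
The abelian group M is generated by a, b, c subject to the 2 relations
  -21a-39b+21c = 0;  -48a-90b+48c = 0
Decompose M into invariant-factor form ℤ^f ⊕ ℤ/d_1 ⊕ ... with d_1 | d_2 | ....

Answer: M ≅ ℤ^1 ⊕ ℤ/3 ⊕ ℤ/6

Derivation:
rank_ℚ(R)=2; free=3−2=1
SNF(R) diag = [3, 6] → torsion [3, 6]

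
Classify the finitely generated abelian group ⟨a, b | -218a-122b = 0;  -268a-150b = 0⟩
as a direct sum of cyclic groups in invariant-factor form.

Answer: M ≅ ℤ/2 ⊕ ℤ/2

Derivation:
rank_ℚ(R)=2; free=2−2=0
SNF(R) diag = [2, 2] → torsion [2, 2]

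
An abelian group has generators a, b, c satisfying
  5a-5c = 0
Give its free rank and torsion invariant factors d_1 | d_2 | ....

rank_ℚ(R)=1; free=3−1=2
SNF(R) diag = [5] → torsion [5]

Answer: M ≅ ℤ^2 ⊕ ℤ/5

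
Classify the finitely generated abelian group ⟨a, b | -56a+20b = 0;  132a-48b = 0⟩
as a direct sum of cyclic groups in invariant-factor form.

Answer: M ≅ ℤ/4 ⊕ ℤ/12

Derivation:
rank_ℚ(R)=2; free=2−2=0
SNF(R) diag = [4, 12] → torsion [4, 12]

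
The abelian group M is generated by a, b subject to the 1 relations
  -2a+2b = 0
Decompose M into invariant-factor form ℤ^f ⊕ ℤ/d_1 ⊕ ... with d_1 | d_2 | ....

Answer: M ≅ ℤ^1 ⊕ ℤ/2

Derivation:
rank_ℚ(R)=1; free=2−1=1
SNF(R) diag = [2] → torsion [2]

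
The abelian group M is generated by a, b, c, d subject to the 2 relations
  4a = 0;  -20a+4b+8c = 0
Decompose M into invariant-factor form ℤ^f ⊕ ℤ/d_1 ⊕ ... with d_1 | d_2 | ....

rank_ℚ(R)=2; free=4−2=2
SNF(R) diag = [4, 4] → torsion [4, 4]

Answer: M ≅ ℤ^2 ⊕ ℤ/4 ⊕ ℤ/4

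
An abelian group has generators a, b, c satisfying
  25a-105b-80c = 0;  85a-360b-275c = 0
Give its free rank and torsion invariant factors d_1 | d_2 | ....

rank_ℚ(R)=2; free=3−2=1
SNF(R) diag = [5, 15] → torsion [5, 15]

Answer: M ≅ ℤ^1 ⊕ ℤ/5 ⊕ ℤ/15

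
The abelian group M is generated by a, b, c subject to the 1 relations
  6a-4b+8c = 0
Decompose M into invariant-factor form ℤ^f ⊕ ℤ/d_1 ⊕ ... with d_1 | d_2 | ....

rank_ℚ(R)=1; free=3−1=2
SNF(R) diag = [2] → torsion [2]

Answer: M ≅ ℤ^2 ⊕ ℤ/2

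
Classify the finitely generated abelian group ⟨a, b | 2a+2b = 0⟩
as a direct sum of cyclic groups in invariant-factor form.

Answer: M ≅ ℤ^1 ⊕ ℤ/2

Derivation:
rank_ℚ(R)=1; free=2−1=1
SNF(R) diag = [2] → torsion [2]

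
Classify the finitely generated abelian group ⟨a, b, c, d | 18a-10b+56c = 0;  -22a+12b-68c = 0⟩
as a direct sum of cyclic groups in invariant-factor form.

rank_ℚ(R)=2; free=4−2=2
SNF(R) diag = [2, 2] → torsion [2, 2]

Answer: M ≅ ℤ^2 ⊕ ℤ/2 ⊕ ℤ/2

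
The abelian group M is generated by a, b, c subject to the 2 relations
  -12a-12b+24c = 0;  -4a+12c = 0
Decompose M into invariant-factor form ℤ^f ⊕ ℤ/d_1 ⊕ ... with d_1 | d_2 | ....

Answer: M ≅ ℤ^1 ⊕ ℤ/4 ⊕ ℤ/12

Derivation:
rank_ℚ(R)=2; free=3−2=1
SNF(R) diag = [4, 12] → torsion [4, 12]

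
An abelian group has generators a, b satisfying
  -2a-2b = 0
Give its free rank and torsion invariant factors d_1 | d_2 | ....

Answer: M ≅ ℤ^1 ⊕ ℤ/2

Derivation:
rank_ℚ(R)=1; free=2−1=1
SNF(R) diag = [2] → torsion [2]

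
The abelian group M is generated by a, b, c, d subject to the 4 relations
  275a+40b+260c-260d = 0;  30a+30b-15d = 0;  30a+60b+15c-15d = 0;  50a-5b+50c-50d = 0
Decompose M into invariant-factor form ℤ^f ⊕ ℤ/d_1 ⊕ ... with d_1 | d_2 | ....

rank_ℚ(R)=4; free=4−4=0
SNF(R) diag = [5, 15, 15, 45] → torsion [5, 15, 15, 45]

Answer: M ≅ ℤ/5 ⊕ ℤ/15 ⊕ ℤ/15 ⊕ ℤ/45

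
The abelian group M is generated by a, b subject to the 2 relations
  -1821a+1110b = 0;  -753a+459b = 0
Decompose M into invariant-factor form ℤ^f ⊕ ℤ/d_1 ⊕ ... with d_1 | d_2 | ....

rank_ℚ(R)=2; free=2−2=0
SNF(R) diag = [3, 3] → torsion [3, 3]

Answer: M ≅ ℤ/3 ⊕ ℤ/3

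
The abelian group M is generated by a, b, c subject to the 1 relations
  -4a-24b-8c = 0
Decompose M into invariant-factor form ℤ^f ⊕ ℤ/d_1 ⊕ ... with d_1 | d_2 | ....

Answer: M ≅ ℤ^2 ⊕ ℤ/4

Derivation:
rank_ℚ(R)=1; free=3−1=2
SNF(R) diag = [4] → torsion [4]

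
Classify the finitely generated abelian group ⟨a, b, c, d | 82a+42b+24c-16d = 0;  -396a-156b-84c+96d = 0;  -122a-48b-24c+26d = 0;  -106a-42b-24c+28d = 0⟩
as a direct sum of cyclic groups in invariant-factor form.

rank_ℚ(R)=4; free=4−4=0
SNF(R) diag = [2, 6, 12, 12] → torsion [2, 6, 12, 12]

Answer: M ≅ ℤ/2 ⊕ ℤ/6 ⊕ ℤ/12 ⊕ ℤ/12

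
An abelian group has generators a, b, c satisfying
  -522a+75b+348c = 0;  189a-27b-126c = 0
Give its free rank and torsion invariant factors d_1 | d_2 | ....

Answer: M ≅ ℤ^1 ⊕ ℤ/3 ⊕ ℤ/9

Derivation:
rank_ℚ(R)=2; free=3−2=1
SNF(R) diag = [3, 9] → torsion [3, 9]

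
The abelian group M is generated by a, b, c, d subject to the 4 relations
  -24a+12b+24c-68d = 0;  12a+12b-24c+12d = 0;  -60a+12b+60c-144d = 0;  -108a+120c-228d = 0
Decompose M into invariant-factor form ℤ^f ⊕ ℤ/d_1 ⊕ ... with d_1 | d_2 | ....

rank_ℚ(R)=4; free=4−4=0
SNF(R) diag = [4, 12, 12, 36] → torsion [4, 12, 12, 36]

Answer: M ≅ ℤ/4 ⊕ ℤ/12 ⊕ ℤ/12 ⊕ ℤ/36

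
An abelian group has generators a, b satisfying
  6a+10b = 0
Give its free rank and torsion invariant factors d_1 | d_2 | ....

rank_ℚ(R)=1; free=2−1=1
SNF(R) diag = [2] → torsion [2]

Answer: M ≅ ℤ^1 ⊕ ℤ/2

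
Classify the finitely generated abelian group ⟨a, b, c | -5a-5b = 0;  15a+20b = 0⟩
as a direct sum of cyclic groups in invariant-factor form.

Answer: M ≅ ℤ^1 ⊕ ℤ/5 ⊕ ℤ/5

Derivation:
rank_ℚ(R)=2; free=3−2=1
SNF(R) diag = [5, 5] → torsion [5, 5]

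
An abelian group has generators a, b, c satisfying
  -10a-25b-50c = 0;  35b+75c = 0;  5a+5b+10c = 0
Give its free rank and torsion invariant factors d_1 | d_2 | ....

rank_ℚ(R)=3; free=3−3=0
SNF(R) diag = [5, 5, 15] → torsion [5, 5, 15]

Answer: M ≅ ℤ/5 ⊕ ℤ/5 ⊕ ℤ/15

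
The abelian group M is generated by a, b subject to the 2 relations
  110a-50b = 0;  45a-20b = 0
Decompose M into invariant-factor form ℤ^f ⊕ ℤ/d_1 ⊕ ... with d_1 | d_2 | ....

rank_ℚ(R)=2; free=2−2=0
SNF(R) diag = [5, 10] → torsion [5, 10]

Answer: M ≅ ℤ/5 ⊕ ℤ/10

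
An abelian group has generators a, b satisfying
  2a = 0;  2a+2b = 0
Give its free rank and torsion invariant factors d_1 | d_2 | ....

rank_ℚ(R)=2; free=2−2=0
SNF(R) diag = [2, 2] → torsion [2, 2]

Answer: M ≅ ℤ/2 ⊕ ℤ/2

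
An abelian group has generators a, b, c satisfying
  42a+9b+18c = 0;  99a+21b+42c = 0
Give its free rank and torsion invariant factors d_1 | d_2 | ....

Answer: M ≅ ℤ^1 ⊕ ℤ/3 ⊕ ℤ/3

Derivation:
rank_ℚ(R)=2; free=3−2=1
SNF(R) diag = [3, 3] → torsion [3, 3]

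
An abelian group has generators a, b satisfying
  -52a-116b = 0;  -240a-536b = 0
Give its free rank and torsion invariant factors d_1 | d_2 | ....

rank_ℚ(R)=2; free=2−2=0
SNF(R) diag = [4, 8] → torsion [4, 8]

Answer: M ≅ ℤ/4 ⊕ ℤ/8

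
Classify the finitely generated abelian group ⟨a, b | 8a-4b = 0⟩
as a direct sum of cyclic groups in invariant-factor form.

Answer: M ≅ ℤ^1 ⊕ ℤ/4

Derivation:
rank_ℚ(R)=1; free=2−1=1
SNF(R) diag = [4] → torsion [4]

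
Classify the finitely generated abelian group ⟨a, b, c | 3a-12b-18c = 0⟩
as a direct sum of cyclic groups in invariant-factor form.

rank_ℚ(R)=1; free=3−1=2
SNF(R) diag = [3] → torsion [3]

Answer: M ≅ ℤ^2 ⊕ ℤ/3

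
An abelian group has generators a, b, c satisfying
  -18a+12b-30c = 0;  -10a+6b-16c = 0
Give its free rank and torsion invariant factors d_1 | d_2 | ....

Answer: M ≅ ℤ^1 ⊕ ℤ/2 ⊕ ℤ/6

Derivation:
rank_ℚ(R)=2; free=3−2=1
SNF(R) diag = [2, 6] → torsion [2, 6]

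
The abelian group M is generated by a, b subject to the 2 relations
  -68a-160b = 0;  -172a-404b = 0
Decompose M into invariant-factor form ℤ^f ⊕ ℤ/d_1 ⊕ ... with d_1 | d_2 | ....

rank_ℚ(R)=2; free=2−2=0
SNF(R) diag = [4, 12] → torsion [4, 12]

Answer: M ≅ ℤ/4 ⊕ ℤ/12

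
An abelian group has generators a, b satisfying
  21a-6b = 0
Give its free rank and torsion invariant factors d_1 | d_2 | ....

rank_ℚ(R)=1; free=2−1=1
SNF(R) diag = [3] → torsion [3]

Answer: M ≅ ℤ^1 ⊕ ℤ/3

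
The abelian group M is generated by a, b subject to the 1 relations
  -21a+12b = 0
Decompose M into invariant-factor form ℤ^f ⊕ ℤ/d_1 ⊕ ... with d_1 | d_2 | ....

rank_ℚ(R)=1; free=2−1=1
SNF(R) diag = [3] → torsion [3]

Answer: M ≅ ℤ^1 ⊕ ℤ/3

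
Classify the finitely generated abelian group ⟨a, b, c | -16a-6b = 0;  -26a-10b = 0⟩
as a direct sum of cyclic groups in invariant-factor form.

rank_ℚ(R)=2; free=3−2=1
SNF(R) diag = [2, 2] → torsion [2, 2]

Answer: M ≅ ℤ^1 ⊕ ℤ/2 ⊕ ℤ/2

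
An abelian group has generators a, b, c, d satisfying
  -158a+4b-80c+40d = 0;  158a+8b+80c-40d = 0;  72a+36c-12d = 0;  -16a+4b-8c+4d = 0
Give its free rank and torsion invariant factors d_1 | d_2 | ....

Answer: M ≅ ℤ/2 ⊕ ℤ/4 ⊕ ℤ/12 ⊕ ℤ/12

Derivation:
rank_ℚ(R)=4; free=4−4=0
SNF(R) diag = [2, 4, 12, 12] → torsion [2, 4, 12, 12]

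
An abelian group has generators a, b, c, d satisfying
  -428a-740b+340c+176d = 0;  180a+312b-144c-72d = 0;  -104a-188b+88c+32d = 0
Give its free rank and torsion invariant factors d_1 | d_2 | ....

rank_ℚ(R)=3; free=4−3=1
SNF(R) diag = [4, 12, 36] → torsion [4, 12, 36]

Answer: M ≅ ℤ^1 ⊕ ℤ/4 ⊕ ℤ/12 ⊕ ℤ/36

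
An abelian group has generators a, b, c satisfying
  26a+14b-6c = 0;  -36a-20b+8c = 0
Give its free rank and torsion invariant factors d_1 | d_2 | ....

Answer: M ≅ ℤ^1 ⊕ ℤ/2 ⊕ ℤ/4

Derivation:
rank_ℚ(R)=2; free=3−2=1
SNF(R) diag = [2, 4] → torsion [2, 4]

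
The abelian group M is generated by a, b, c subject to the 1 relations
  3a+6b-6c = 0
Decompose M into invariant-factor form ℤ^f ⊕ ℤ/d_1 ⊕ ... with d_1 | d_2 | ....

rank_ℚ(R)=1; free=3−1=2
SNF(R) diag = [3] → torsion [3]

Answer: M ≅ ℤ^2 ⊕ ℤ/3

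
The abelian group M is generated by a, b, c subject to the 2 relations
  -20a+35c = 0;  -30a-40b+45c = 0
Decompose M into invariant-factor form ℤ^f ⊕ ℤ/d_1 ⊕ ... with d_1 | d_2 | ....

rank_ℚ(R)=2; free=3−2=1
SNF(R) diag = [5, 10] → torsion [5, 10]

Answer: M ≅ ℤ^1 ⊕ ℤ/5 ⊕ ℤ/10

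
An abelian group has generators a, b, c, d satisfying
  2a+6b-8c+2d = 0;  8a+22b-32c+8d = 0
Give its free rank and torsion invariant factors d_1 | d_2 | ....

rank_ℚ(R)=2; free=4−2=2
SNF(R) diag = [2, 2] → torsion [2, 2]

Answer: M ≅ ℤ^2 ⊕ ℤ/2 ⊕ ℤ/2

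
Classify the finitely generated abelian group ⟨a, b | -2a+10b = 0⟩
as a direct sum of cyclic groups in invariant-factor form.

Answer: M ≅ ℤ^1 ⊕ ℤ/2

Derivation:
rank_ℚ(R)=1; free=2−1=1
SNF(R) diag = [2] → torsion [2]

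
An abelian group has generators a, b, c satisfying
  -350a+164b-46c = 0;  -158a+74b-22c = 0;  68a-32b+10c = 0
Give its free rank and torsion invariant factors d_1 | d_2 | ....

rank_ℚ(R)=3; free=3−3=0
SNF(R) diag = [2, 6, 6] → torsion [2, 6, 6]

Answer: M ≅ ℤ/2 ⊕ ℤ/6 ⊕ ℤ/6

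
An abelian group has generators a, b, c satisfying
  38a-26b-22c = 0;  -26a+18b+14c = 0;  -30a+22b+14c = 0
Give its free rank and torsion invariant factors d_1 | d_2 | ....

rank_ℚ(R)=3; free=3−3=0
SNF(R) diag = [2, 4, 4] → torsion [2, 4, 4]

Answer: M ≅ ℤ/2 ⊕ ℤ/4 ⊕ ℤ/4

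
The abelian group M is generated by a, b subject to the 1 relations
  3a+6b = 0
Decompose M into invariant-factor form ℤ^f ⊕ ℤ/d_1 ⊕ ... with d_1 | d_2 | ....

Answer: M ≅ ℤ^1 ⊕ ℤ/3

Derivation:
rank_ℚ(R)=1; free=2−1=1
SNF(R) diag = [3] → torsion [3]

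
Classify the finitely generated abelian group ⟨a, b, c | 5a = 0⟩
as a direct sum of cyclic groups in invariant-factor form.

Answer: M ≅ ℤ^2 ⊕ ℤ/5

Derivation:
rank_ℚ(R)=1; free=3−1=2
SNF(R) diag = [5] → torsion [5]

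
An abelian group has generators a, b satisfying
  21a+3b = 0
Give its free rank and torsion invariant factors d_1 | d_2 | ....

rank_ℚ(R)=1; free=2−1=1
SNF(R) diag = [3] → torsion [3]

Answer: M ≅ ℤ^1 ⊕ ℤ/3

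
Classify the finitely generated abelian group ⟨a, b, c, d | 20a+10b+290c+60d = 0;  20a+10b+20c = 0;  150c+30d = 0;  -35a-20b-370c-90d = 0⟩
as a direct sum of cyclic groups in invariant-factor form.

Answer: M ≅ ℤ/5 ⊕ ℤ/10 ⊕ ℤ/30 ⊕ ℤ/30

Derivation:
rank_ℚ(R)=4; free=4−4=0
SNF(R) diag = [5, 10, 30, 30] → torsion [5, 10, 30, 30]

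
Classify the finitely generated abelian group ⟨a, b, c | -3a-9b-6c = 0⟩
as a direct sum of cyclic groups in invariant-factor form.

rank_ℚ(R)=1; free=3−1=2
SNF(R) diag = [3] → torsion [3]

Answer: M ≅ ℤ^2 ⊕ ℤ/3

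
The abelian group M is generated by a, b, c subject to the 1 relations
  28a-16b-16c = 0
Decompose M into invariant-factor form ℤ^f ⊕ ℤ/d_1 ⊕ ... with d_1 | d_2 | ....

Answer: M ≅ ℤ^2 ⊕ ℤ/4

Derivation:
rank_ℚ(R)=1; free=3−1=2
SNF(R) diag = [4] → torsion [4]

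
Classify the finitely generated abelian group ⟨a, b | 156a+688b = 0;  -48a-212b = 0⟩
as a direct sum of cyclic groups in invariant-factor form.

rank_ℚ(R)=2; free=2−2=0
SNF(R) diag = [4, 12] → torsion [4, 12]

Answer: M ≅ ℤ/4 ⊕ ℤ/12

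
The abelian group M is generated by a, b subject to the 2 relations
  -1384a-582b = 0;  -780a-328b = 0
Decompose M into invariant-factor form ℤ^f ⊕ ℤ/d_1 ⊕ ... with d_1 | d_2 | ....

rank_ℚ(R)=2; free=2−2=0
SNF(R) diag = [2, 4] → torsion [2, 4]

Answer: M ≅ ℤ/2 ⊕ ℤ/4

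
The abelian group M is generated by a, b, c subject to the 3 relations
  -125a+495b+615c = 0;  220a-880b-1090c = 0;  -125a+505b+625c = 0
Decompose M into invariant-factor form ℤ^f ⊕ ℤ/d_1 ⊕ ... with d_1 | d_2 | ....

rank_ℚ(R)=3; free=3−3=0
SNF(R) diag = [5, 10, 30] → torsion [5, 10, 30]

Answer: M ≅ ℤ/5 ⊕ ℤ/10 ⊕ ℤ/30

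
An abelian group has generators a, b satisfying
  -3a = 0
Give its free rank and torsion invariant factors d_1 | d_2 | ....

rank_ℚ(R)=1; free=2−1=1
SNF(R) diag = [3] → torsion [3]

Answer: M ≅ ℤ^1 ⊕ ℤ/3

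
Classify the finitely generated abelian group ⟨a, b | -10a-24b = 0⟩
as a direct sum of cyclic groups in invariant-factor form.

Answer: M ≅ ℤ^1 ⊕ ℤ/2

Derivation:
rank_ℚ(R)=1; free=2−1=1
SNF(R) diag = [2] → torsion [2]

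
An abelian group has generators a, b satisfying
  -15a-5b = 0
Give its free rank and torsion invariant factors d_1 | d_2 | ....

rank_ℚ(R)=1; free=2−1=1
SNF(R) diag = [5] → torsion [5]

Answer: M ≅ ℤ^1 ⊕ ℤ/5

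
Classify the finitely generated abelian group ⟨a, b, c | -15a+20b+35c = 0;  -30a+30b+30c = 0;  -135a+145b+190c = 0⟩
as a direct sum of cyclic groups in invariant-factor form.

Answer: M ≅ ℤ/5 ⊕ ℤ/15 ⊕ ℤ/30

Derivation:
rank_ℚ(R)=3; free=3−3=0
SNF(R) diag = [5, 15, 30] → torsion [5, 15, 30]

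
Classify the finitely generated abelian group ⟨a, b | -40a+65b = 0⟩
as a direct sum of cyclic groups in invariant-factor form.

Answer: M ≅ ℤ^1 ⊕ ℤ/5

Derivation:
rank_ℚ(R)=1; free=2−1=1
SNF(R) diag = [5] → torsion [5]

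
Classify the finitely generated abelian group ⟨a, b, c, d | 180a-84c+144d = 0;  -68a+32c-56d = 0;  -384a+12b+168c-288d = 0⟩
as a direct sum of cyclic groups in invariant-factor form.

rank_ℚ(R)=3; free=4−3=1
SNF(R) diag = [4, 12, 12] → torsion [4, 12, 12]

Answer: M ≅ ℤ^1 ⊕ ℤ/4 ⊕ ℤ/12 ⊕ ℤ/12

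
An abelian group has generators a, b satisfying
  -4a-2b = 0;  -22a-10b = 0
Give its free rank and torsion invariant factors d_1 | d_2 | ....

rank_ℚ(R)=2; free=2−2=0
SNF(R) diag = [2, 2] → torsion [2, 2]

Answer: M ≅ ℤ/2 ⊕ ℤ/2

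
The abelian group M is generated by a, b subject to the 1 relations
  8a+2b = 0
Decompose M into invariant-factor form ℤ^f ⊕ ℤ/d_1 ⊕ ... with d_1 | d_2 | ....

rank_ℚ(R)=1; free=2−1=1
SNF(R) diag = [2] → torsion [2]

Answer: M ≅ ℤ^1 ⊕ ℤ/2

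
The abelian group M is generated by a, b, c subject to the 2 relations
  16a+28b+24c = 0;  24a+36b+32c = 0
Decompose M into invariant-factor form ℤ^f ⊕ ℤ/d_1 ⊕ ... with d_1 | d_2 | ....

Answer: M ≅ ℤ^1 ⊕ ℤ/4 ⊕ ℤ/8

Derivation:
rank_ℚ(R)=2; free=3−2=1
SNF(R) diag = [4, 8] → torsion [4, 8]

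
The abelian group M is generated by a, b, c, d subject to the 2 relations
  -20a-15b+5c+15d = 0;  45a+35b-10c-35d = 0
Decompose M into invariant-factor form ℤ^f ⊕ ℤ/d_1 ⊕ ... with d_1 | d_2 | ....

rank_ℚ(R)=2; free=4−2=2
SNF(R) diag = [5, 5] → torsion [5, 5]

Answer: M ≅ ℤ^2 ⊕ ℤ/5 ⊕ ℤ/5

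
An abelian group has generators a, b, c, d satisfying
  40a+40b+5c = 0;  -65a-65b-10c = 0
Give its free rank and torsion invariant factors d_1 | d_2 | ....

rank_ℚ(R)=2; free=4−2=2
SNF(R) diag = [5, 15] → torsion [5, 15]

Answer: M ≅ ℤ^2 ⊕ ℤ/5 ⊕ ℤ/15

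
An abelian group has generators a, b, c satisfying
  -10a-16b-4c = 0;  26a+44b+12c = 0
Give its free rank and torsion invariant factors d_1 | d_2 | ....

rank_ℚ(R)=2; free=3−2=1
SNF(R) diag = [2, 4] → torsion [2, 4]

Answer: M ≅ ℤ^1 ⊕ ℤ/2 ⊕ ℤ/4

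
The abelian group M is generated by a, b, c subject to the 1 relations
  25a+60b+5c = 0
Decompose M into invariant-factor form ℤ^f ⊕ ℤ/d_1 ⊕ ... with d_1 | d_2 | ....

rank_ℚ(R)=1; free=3−1=2
SNF(R) diag = [5] → torsion [5]

Answer: M ≅ ℤ^2 ⊕ ℤ/5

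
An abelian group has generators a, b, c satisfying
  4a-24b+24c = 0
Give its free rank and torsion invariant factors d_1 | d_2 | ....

rank_ℚ(R)=1; free=3−1=2
SNF(R) diag = [4] → torsion [4]

Answer: M ≅ ℤ^2 ⊕ ℤ/4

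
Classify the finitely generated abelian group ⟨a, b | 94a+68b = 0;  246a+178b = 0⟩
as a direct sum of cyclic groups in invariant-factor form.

rank_ℚ(R)=2; free=2−2=0
SNF(R) diag = [2, 2] → torsion [2, 2]

Answer: M ≅ ℤ/2 ⊕ ℤ/2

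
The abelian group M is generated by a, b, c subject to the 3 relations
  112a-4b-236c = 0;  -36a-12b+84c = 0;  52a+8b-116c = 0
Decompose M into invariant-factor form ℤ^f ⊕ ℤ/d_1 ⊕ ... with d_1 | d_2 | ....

rank_ℚ(R)=3; free=3−3=0
SNF(R) diag = [4, 12, 12] → torsion [4, 12, 12]

Answer: M ≅ ℤ/4 ⊕ ℤ/12 ⊕ ℤ/12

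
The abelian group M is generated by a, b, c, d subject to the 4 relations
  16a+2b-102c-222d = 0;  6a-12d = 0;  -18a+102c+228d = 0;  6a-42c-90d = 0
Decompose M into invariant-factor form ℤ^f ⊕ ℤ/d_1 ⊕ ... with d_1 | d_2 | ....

Answer: M ≅ ℤ/2 ⊕ ℤ/6 ⊕ ℤ/6 ⊕ ℤ/18

Derivation:
rank_ℚ(R)=4; free=4−4=0
SNF(R) diag = [2, 6, 6, 18] → torsion [2, 6, 6, 18]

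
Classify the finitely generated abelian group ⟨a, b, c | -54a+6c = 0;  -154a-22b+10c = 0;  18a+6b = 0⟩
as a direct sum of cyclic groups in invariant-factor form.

rank_ℚ(R)=3; free=3−3=0
SNF(R) diag = [2, 6, 6] → torsion [2, 6, 6]

Answer: M ≅ ℤ/2 ⊕ ℤ/6 ⊕ ℤ/6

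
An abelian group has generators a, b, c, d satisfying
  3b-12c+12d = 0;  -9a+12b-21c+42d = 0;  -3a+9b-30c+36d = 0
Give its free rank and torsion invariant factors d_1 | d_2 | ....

Answer: M ≅ ℤ^1 ⊕ ℤ/3 ⊕ ℤ/3 ⊕ ℤ/3

Derivation:
rank_ℚ(R)=3; free=4−3=1
SNF(R) diag = [3, 3, 3] → torsion [3, 3, 3]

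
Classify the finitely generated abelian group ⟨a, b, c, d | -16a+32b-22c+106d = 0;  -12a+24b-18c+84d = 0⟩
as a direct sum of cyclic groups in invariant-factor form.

Answer: M ≅ ℤ^2 ⊕ ℤ/2 ⊕ ℤ/6

Derivation:
rank_ℚ(R)=2; free=4−2=2
SNF(R) diag = [2, 6] → torsion [2, 6]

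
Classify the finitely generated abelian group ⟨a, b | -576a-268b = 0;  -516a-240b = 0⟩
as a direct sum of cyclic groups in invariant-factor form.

Answer: M ≅ ℤ/4 ⊕ ℤ/12

Derivation:
rank_ℚ(R)=2; free=2−2=0
SNF(R) diag = [4, 12] → torsion [4, 12]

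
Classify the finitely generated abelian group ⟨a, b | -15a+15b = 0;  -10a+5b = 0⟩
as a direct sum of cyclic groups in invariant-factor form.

rank_ℚ(R)=2; free=2−2=0
SNF(R) diag = [5, 15] → torsion [5, 15]

Answer: M ≅ ℤ/5 ⊕ ℤ/15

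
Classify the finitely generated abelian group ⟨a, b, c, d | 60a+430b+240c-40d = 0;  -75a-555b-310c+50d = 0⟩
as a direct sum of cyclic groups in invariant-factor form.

Answer: M ≅ ℤ^2 ⊕ ℤ/5 ⊕ ℤ/10

Derivation:
rank_ℚ(R)=2; free=4−2=2
SNF(R) diag = [5, 10] → torsion [5, 10]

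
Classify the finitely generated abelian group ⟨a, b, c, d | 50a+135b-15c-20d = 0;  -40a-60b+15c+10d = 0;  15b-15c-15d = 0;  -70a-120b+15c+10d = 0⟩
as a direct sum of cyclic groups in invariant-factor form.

Answer: M ≅ ℤ/5 ⊕ ℤ/15 ⊕ ℤ/15 ⊕ ℤ/30

Derivation:
rank_ℚ(R)=4; free=4−4=0
SNF(R) diag = [5, 15, 15, 30] → torsion [5, 15, 15, 30]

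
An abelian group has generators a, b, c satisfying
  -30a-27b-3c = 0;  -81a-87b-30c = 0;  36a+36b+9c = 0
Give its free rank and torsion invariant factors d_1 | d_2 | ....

rank_ℚ(R)=3; free=3−3=0
SNF(R) diag = [3, 3, 9] → torsion [3, 3, 9]

Answer: M ≅ ℤ/3 ⊕ ℤ/3 ⊕ ℤ/9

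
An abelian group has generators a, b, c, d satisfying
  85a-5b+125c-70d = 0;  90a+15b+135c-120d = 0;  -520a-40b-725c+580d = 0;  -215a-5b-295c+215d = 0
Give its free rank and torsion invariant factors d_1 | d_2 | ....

rank_ℚ(R)=4; free=4−4=0
SNF(R) diag = [5, 15, 45, 45] → torsion [5, 15, 45, 45]

Answer: M ≅ ℤ/5 ⊕ ℤ/15 ⊕ ℤ/45 ⊕ ℤ/45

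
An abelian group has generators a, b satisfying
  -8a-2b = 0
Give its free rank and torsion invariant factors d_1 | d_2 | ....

Answer: M ≅ ℤ^1 ⊕ ℤ/2

Derivation:
rank_ℚ(R)=1; free=2−1=1
SNF(R) diag = [2] → torsion [2]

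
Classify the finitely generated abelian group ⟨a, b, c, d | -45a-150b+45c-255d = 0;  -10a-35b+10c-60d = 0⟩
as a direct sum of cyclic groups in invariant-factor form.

rank_ℚ(R)=2; free=4−2=2
SNF(R) diag = [5, 15] → torsion [5, 15]

Answer: M ≅ ℤ^2 ⊕ ℤ/5 ⊕ ℤ/15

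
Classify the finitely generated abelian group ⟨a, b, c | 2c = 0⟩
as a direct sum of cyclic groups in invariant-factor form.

Answer: M ≅ ℤ^2 ⊕ ℤ/2

Derivation:
rank_ℚ(R)=1; free=3−1=2
SNF(R) diag = [2] → torsion [2]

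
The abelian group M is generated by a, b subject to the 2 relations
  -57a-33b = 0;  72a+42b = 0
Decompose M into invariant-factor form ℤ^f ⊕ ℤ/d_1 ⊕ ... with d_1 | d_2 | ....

rank_ℚ(R)=2; free=2−2=0
SNF(R) diag = [3, 6] → torsion [3, 6]

Answer: M ≅ ℤ/3 ⊕ ℤ/6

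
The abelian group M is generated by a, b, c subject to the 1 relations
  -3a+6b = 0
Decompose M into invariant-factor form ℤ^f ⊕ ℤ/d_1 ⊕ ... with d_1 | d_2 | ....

rank_ℚ(R)=1; free=3−1=2
SNF(R) diag = [3] → torsion [3]

Answer: M ≅ ℤ^2 ⊕ ℤ/3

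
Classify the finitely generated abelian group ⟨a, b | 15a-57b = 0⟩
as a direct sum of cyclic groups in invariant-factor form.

Answer: M ≅ ℤ^1 ⊕ ℤ/3

Derivation:
rank_ℚ(R)=1; free=2−1=1
SNF(R) diag = [3] → torsion [3]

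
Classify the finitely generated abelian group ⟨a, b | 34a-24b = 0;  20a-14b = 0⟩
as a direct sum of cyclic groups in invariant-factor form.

rank_ℚ(R)=2; free=2−2=0
SNF(R) diag = [2, 2] → torsion [2, 2]

Answer: M ≅ ℤ/2 ⊕ ℤ/2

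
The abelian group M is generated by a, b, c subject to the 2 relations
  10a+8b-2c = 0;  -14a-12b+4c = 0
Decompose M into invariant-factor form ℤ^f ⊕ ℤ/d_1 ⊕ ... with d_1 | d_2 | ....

Answer: M ≅ ℤ^1 ⊕ ℤ/2 ⊕ ℤ/2

Derivation:
rank_ℚ(R)=2; free=3−2=1
SNF(R) diag = [2, 2] → torsion [2, 2]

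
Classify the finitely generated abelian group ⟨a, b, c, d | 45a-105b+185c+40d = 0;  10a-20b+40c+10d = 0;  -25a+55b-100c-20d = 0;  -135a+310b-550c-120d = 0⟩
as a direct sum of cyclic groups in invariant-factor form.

rank_ℚ(R)=4; free=4−4=0
SNF(R) diag = [5, 5, 5, 10] → torsion [5, 5, 5, 10]

Answer: M ≅ ℤ/5 ⊕ ℤ/5 ⊕ ℤ/5 ⊕ ℤ/10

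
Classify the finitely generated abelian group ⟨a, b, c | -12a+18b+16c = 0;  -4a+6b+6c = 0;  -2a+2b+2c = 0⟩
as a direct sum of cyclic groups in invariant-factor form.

Answer: M ≅ ℤ/2 ⊕ ℤ/2 ⊕ ℤ/2

Derivation:
rank_ℚ(R)=3; free=3−3=0
SNF(R) diag = [2, 2, 2] → torsion [2, 2, 2]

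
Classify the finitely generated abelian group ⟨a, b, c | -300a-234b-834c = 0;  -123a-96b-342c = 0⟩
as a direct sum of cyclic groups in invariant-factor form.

Answer: M ≅ ℤ^1 ⊕ ℤ/3 ⊕ ℤ/6

Derivation:
rank_ℚ(R)=2; free=3−2=1
SNF(R) diag = [3, 6] → torsion [3, 6]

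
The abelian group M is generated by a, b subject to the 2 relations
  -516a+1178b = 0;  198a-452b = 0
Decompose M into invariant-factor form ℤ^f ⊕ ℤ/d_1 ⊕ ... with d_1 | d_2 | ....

Answer: M ≅ ℤ/2 ⊕ ℤ/6

Derivation:
rank_ℚ(R)=2; free=2−2=0
SNF(R) diag = [2, 6] → torsion [2, 6]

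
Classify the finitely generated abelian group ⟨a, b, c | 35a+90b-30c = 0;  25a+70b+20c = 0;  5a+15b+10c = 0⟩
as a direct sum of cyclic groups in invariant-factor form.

Answer: M ≅ ℤ/5 ⊕ ℤ/5 ⊕ ℤ/10

Derivation:
rank_ℚ(R)=3; free=3−3=0
SNF(R) diag = [5, 5, 10] → torsion [5, 5, 10]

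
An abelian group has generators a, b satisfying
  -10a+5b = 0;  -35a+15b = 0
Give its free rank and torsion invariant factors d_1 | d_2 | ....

Answer: M ≅ ℤ/5 ⊕ ℤ/5

Derivation:
rank_ℚ(R)=2; free=2−2=0
SNF(R) diag = [5, 5] → torsion [5, 5]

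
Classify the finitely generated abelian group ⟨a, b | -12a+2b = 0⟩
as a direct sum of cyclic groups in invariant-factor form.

rank_ℚ(R)=1; free=2−1=1
SNF(R) diag = [2] → torsion [2]

Answer: M ≅ ℤ^1 ⊕ ℤ/2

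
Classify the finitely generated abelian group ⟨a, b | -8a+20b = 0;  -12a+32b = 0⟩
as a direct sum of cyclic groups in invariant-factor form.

Answer: M ≅ ℤ/4 ⊕ ℤ/4

Derivation:
rank_ℚ(R)=2; free=2−2=0
SNF(R) diag = [4, 4] → torsion [4, 4]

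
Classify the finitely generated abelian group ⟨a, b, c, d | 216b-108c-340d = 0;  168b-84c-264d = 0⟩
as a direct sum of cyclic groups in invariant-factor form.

Answer: M ≅ ℤ^2 ⊕ ℤ/4 ⊕ ℤ/12

Derivation:
rank_ℚ(R)=2; free=4−2=2
SNF(R) diag = [4, 12] → torsion [4, 12]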